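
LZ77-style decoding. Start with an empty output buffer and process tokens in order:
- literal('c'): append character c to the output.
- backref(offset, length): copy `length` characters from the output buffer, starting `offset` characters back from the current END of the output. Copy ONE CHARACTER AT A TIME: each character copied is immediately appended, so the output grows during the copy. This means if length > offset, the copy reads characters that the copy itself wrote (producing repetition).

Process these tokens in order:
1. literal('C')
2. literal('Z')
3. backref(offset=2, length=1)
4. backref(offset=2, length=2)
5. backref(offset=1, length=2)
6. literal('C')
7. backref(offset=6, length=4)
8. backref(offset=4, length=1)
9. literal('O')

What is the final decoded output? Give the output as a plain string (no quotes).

Token 1: literal('C'). Output: "C"
Token 2: literal('Z'). Output: "CZ"
Token 3: backref(off=2, len=1). Copied 'C' from pos 0. Output: "CZC"
Token 4: backref(off=2, len=2). Copied 'ZC' from pos 1. Output: "CZCZC"
Token 5: backref(off=1, len=2) (overlapping!). Copied 'CC' from pos 4. Output: "CZCZCCC"
Token 6: literal('C'). Output: "CZCZCCCC"
Token 7: backref(off=6, len=4). Copied 'CZCC' from pos 2. Output: "CZCZCCCCCZCC"
Token 8: backref(off=4, len=1). Copied 'C' from pos 8. Output: "CZCZCCCCCZCCC"
Token 9: literal('O'). Output: "CZCZCCCCCZCCCO"

Answer: CZCZCCCCCZCCCO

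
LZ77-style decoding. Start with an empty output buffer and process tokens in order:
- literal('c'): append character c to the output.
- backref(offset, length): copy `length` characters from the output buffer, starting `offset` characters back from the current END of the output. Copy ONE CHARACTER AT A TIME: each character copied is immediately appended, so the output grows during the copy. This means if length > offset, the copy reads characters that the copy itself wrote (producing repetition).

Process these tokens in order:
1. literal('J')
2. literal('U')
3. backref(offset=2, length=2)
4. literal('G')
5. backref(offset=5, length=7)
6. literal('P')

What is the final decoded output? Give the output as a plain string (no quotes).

Token 1: literal('J'). Output: "J"
Token 2: literal('U'). Output: "JU"
Token 3: backref(off=2, len=2). Copied 'JU' from pos 0. Output: "JUJU"
Token 4: literal('G'). Output: "JUJUG"
Token 5: backref(off=5, len=7) (overlapping!). Copied 'JUJUGJU' from pos 0. Output: "JUJUGJUJUGJU"
Token 6: literal('P'). Output: "JUJUGJUJUGJUP"

Answer: JUJUGJUJUGJUP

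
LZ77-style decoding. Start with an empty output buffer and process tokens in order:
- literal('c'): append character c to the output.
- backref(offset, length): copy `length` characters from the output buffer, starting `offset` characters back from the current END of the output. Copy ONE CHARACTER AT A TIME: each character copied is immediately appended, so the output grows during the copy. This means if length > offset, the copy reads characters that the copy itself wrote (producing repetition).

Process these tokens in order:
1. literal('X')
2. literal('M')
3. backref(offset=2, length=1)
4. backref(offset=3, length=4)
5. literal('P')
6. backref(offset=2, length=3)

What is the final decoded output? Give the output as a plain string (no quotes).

Token 1: literal('X'). Output: "X"
Token 2: literal('M'). Output: "XM"
Token 3: backref(off=2, len=1). Copied 'X' from pos 0. Output: "XMX"
Token 4: backref(off=3, len=4) (overlapping!). Copied 'XMXX' from pos 0. Output: "XMXXMXX"
Token 5: literal('P'). Output: "XMXXMXXP"
Token 6: backref(off=2, len=3) (overlapping!). Copied 'XPX' from pos 6. Output: "XMXXMXXPXPX"

Answer: XMXXMXXPXPX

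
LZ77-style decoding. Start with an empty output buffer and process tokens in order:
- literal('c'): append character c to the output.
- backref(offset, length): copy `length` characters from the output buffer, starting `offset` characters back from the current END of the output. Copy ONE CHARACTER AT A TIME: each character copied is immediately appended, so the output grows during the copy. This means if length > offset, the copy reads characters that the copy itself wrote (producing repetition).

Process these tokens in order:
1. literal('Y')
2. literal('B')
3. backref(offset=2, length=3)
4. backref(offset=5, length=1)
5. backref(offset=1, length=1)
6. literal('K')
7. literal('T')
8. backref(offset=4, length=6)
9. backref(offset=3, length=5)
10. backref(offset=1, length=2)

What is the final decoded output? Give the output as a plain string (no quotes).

Token 1: literal('Y'). Output: "Y"
Token 2: literal('B'). Output: "YB"
Token 3: backref(off=2, len=3) (overlapping!). Copied 'YBY' from pos 0. Output: "YBYBY"
Token 4: backref(off=5, len=1). Copied 'Y' from pos 0. Output: "YBYBYY"
Token 5: backref(off=1, len=1). Copied 'Y' from pos 5. Output: "YBYBYYY"
Token 6: literal('K'). Output: "YBYBYYYK"
Token 7: literal('T'). Output: "YBYBYYYKT"
Token 8: backref(off=4, len=6) (overlapping!). Copied 'YYKTYY' from pos 5. Output: "YBYBYYYKTYYKTYY"
Token 9: backref(off=3, len=5) (overlapping!). Copied 'TYYTY' from pos 12. Output: "YBYBYYYKTYYKTYYTYYTY"
Token 10: backref(off=1, len=2) (overlapping!). Copied 'YY' from pos 19. Output: "YBYBYYYKTYYKTYYTYYTYYY"

Answer: YBYBYYYKTYYKTYYTYYTYYY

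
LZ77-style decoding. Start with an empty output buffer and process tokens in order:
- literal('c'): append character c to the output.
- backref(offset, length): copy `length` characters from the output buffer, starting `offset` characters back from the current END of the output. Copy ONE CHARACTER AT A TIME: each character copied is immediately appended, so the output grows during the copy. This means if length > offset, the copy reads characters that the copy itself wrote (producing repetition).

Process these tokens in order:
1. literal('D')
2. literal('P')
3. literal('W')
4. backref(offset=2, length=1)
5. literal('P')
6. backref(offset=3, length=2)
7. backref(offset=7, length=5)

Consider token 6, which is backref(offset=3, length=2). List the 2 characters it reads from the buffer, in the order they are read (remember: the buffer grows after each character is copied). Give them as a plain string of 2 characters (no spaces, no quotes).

Token 1: literal('D'). Output: "D"
Token 2: literal('P'). Output: "DP"
Token 3: literal('W'). Output: "DPW"
Token 4: backref(off=2, len=1). Copied 'P' from pos 1. Output: "DPWP"
Token 5: literal('P'). Output: "DPWPP"
Token 6: backref(off=3, len=2). Buffer before: "DPWPP" (len 5)
  byte 1: read out[2]='W', append. Buffer now: "DPWPPW"
  byte 2: read out[3]='P', append. Buffer now: "DPWPPWP"

Answer: WP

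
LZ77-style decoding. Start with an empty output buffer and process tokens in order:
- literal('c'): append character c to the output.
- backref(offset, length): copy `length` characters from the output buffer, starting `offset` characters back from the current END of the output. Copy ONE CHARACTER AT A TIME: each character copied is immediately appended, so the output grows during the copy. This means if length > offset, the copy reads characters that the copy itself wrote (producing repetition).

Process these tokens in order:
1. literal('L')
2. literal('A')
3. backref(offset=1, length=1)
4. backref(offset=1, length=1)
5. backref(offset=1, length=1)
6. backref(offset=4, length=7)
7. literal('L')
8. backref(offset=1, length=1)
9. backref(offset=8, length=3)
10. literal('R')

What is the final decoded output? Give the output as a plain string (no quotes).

Answer: LAAAAAAAAAAALLAAAR

Derivation:
Token 1: literal('L'). Output: "L"
Token 2: literal('A'). Output: "LA"
Token 3: backref(off=1, len=1). Copied 'A' from pos 1. Output: "LAA"
Token 4: backref(off=1, len=1). Copied 'A' from pos 2. Output: "LAAA"
Token 5: backref(off=1, len=1). Copied 'A' from pos 3. Output: "LAAAA"
Token 6: backref(off=4, len=7) (overlapping!). Copied 'AAAAAAA' from pos 1. Output: "LAAAAAAAAAAA"
Token 7: literal('L'). Output: "LAAAAAAAAAAAL"
Token 8: backref(off=1, len=1). Copied 'L' from pos 12. Output: "LAAAAAAAAAAALL"
Token 9: backref(off=8, len=3). Copied 'AAA' from pos 6. Output: "LAAAAAAAAAAALLAAA"
Token 10: literal('R'). Output: "LAAAAAAAAAAALLAAAR"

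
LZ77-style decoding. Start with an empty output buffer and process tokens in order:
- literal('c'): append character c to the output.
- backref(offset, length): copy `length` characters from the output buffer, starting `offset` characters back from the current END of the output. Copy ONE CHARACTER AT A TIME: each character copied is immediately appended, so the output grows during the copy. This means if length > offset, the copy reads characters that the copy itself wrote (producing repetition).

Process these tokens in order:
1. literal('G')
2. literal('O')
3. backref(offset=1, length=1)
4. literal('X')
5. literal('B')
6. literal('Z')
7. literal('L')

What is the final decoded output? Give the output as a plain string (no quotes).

Answer: GOOXBZL

Derivation:
Token 1: literal('G'). Output: "G"
Token 2: literal('O'). Output: "GO"
Token 3: backref(off=1, len=1). Copied 'O' from pos 1. Output: "GOO"
Token 4: literal('X'). Output: "GOOX"
Token 5: literal('B'). Output: "GOOXB"
Token 6: literal('Z'). Output: "GOOXBZ"
Token 7: literal('L'). Output: "GOOXBZL"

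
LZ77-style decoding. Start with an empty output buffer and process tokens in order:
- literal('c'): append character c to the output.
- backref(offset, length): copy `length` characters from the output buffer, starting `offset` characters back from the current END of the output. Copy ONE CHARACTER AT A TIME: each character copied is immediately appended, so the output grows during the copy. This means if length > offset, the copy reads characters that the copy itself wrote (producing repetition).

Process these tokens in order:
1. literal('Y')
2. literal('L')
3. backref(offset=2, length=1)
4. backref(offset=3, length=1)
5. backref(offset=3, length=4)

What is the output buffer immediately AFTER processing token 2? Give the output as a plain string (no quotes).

Token 1: literal('Y'). Output: "Y"
Token 2: literal('L'). Output: "YL"

Answer: YL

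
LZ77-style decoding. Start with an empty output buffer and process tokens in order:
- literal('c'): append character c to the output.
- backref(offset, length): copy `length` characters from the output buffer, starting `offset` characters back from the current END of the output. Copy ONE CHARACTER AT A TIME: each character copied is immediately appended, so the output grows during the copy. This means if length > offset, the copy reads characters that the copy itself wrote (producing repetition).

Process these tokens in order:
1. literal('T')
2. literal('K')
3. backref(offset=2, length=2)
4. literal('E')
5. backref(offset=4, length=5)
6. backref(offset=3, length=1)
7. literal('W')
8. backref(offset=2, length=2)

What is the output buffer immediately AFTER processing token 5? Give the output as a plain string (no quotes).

Token 1: literal('T'). Output: "T"
Token 2: literal('K'). Output: "TK"
Token 3: backref(off=2, len=2). Copied 'TK' from pos 0. Output: "TKTK"
Token 4: literal('E'). Output: "TKTKE"
Token 5: backref(off=4, len=5) (overlapping!). Copied 'KTKEK' from pos 1. Output: "TKTKEKTKEK"

Answer: TKTKEKTKEK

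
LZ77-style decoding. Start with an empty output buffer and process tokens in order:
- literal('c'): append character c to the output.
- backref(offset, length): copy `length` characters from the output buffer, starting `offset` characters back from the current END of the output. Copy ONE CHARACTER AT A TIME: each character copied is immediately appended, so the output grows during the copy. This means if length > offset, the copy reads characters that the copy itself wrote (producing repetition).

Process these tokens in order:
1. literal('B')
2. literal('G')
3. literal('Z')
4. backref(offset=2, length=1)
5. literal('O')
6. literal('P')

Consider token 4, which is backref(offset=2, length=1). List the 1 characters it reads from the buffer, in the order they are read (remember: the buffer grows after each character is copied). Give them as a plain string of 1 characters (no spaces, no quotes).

Token 1: literal('B'). Output: "B"
Token 2: literal('G'). Output: "BG"
Token 3: literal('Z'). Output: "BGZ"
Token 4: backref(off=2, len=1). Buffer before: "BGZ" (len 3)
  byte 1: read out[1]='G', append. Buffer now: "BGZG"

Answer: G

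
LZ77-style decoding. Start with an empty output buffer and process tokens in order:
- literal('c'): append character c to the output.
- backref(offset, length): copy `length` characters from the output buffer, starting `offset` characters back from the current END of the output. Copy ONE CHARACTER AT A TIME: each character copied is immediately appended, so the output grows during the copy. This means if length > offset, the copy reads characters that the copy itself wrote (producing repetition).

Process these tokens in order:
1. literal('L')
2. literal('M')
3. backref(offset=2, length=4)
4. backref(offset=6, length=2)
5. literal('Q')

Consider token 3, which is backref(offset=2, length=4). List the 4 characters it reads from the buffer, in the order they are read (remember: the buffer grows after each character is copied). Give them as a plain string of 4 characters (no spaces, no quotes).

Token 1: literal('L'). Output: "L"
Token 2: literal('M'). Output: "LM"
Token 3: backref(off=2, len=4). Buffer before: "LM" (len 2)
  byte 1: read out[0]='L', append. Buffer now: "LML"
  byte 2: read out[1]='M', append. Buffer now: "LMLM"
  byte 3: read out[2]='L', append. Buffer now: "LMLML"
  byte 4: read out[3]='M', append. Buffer now: "LMLMLM"

Answer: LMLM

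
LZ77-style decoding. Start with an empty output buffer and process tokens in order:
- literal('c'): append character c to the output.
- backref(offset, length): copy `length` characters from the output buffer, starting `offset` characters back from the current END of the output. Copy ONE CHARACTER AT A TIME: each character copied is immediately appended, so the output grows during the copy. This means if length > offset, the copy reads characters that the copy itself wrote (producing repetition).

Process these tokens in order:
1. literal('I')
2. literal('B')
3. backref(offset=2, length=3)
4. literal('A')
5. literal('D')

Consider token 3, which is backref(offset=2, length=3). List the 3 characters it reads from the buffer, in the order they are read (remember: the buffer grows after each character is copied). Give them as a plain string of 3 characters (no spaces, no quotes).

Token 1: literal('I'). Output: "I"
Token 2: literal('B'). Output: "IB"
Token 3: backref(off=2, len=3). Buffer before: "IB" (len 2)
  byte 1: read out[0]='I', append. Buffer now: "IBI"
  byte 2: read out[1]='B', append. Buffer now: "IBIB"
  byte 3: read out[2]='I', append. Buffer now: "IBIBI"

Answer: IBI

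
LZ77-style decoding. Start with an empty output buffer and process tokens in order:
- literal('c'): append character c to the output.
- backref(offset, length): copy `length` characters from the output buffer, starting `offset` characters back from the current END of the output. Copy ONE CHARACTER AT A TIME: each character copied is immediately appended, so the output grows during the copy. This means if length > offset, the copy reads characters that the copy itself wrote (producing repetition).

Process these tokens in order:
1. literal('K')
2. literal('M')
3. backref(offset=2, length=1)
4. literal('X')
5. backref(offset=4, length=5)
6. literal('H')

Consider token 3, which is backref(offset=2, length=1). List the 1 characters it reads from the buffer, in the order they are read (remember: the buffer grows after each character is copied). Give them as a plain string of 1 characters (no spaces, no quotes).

Answer: K

Derivation:
Token 1: literal('K'). Output: "K"
Token 2: literal('M'). Output: "KM"
Token 3: backref(off=2, len=1). Buffer before: "KM" (len 2)
  byte 1: read out[0]='K', append. Buffer now: "KMK"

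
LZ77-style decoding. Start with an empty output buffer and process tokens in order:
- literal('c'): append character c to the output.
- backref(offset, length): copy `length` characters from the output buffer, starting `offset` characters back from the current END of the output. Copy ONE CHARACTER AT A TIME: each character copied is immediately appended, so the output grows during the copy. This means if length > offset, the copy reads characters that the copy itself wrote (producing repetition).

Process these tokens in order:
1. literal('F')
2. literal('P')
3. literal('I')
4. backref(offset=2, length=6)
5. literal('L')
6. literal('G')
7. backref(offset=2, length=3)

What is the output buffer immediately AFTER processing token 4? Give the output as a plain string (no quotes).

Token 1: literal('F'). Output: "F"
Token 2: literal('P'). Output: "FP"
Token 3: literal('I'). Output: "FPI"
Token 4: backref(off=2, len=6) (overlapping!). Copied 'PIPIPI' from pos 1. Output: "FPIPIPIPI"

Answer: FPIPIPIPI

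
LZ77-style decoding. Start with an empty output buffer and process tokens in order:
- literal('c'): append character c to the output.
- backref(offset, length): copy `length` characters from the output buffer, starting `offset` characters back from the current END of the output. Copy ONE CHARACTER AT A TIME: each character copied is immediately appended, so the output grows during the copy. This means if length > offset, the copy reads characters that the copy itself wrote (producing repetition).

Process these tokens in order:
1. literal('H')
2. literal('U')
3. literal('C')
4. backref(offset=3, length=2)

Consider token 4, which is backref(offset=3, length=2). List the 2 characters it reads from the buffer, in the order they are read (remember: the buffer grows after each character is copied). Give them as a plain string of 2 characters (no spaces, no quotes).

Answer: HU

Derivation:
Token 1: literal('H'). Output: "H"
Token 2: literal('U'). Output: "HU"
Token 3: literal('C'). Output: "HUC"
Token 4: backref(off=3, len=2). Buffer before: "HUC" (len 3)
  byte 1: read out[0]='H', append. Buffer now: "HUCH"
  byte 2: read out[1]='U', append. Buffer now: "HUCHU"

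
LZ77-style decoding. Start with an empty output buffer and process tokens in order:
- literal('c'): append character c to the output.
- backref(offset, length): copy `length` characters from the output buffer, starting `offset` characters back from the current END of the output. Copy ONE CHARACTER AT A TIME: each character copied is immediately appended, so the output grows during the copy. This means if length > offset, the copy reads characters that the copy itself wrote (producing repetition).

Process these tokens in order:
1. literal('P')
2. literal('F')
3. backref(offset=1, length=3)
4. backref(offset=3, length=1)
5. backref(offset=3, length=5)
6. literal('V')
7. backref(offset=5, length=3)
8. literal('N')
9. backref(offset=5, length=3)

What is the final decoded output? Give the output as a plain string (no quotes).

Answer: PFFFFFFFFFFVFFFNVFF

Derivation:
Token 1: literal('P'). Output: "P"
Token 2: literal('F'). Output: "PF"
Token 3: backref(off=1, len=3) (overlapping!). Copied 'FFF' from pos 1. Output: "PFFFF"
Token 4: backref(off=3, len=1). Copied 'F' from pos 2. Output: "PFFFFF"
Token 5: backref(off=3, len=5) (overlapping!). Copied 'FFFFF' from pos 3. Output: "PFFFFFFFFFF"
Token 6: literal('V'). Output: "PFFFFFFFFFFV"
Token 7: backref(off=5, len=3). Copied 'FFF' from pos 7. Output: "PFFFFFFFFFFVFFF"
Token 8: literal('N'). Output: "PFFFFFFFFFFVFFFN"
Token 9: backref(off=5, len=3). Copied 'VFF' from pos 11. Output: "PFFFFFFFFFFVFFFNVFF"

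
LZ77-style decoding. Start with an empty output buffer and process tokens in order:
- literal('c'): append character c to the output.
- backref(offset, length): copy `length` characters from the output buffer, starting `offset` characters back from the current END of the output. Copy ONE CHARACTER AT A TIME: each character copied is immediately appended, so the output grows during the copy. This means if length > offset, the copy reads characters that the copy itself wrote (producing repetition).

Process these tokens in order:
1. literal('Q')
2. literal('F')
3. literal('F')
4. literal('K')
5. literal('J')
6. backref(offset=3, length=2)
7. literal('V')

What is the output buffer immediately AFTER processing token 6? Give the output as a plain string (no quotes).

Answer: QFFKJFK

Derivation:
Token 1: literal('Q'). Output: "Q"
Token 2: literal('F'). Output: "QF"
Token 3: literal('F'). Output: "QFF"
Token 4: literal('K'). Output: "QFFK"
Token 5: literal('J'). Output: "QFFKJ"
Token 6: backref(off=3, len=2). Copied 'FK' from pos 2. Output: "QFFKJFK"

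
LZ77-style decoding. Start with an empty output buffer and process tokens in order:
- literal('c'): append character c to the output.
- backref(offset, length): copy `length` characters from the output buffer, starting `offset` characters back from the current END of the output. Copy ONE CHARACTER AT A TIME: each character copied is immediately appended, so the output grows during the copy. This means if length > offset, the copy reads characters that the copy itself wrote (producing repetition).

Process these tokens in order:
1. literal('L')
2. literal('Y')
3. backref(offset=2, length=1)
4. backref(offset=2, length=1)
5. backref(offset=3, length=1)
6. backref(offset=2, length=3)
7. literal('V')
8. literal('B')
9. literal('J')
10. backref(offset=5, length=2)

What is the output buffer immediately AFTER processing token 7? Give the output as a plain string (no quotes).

Answer: LYLYYYYYV

Derivation:
Token 1: literal('L'). Output: "L"
Token 2: literal('Y'). Output: "LY"
Token 3: backref(off=2, len=1). Copied 'L' from pos 0. Output: "LYL"
Token 4: backref(off=2, len=1). Copied 'Y' from pos 1. Output: "LYLY"
Token 5: backref(off=3, len=1). Copied 'Y' from pos 1. Output: "LYLYY"
Token 6: backref(off=2, len=3) (overlapping!). Copied 'YYY' from pos 3. Output: "LYLYYYYY"
Token 7: literal('V'). Output: "LYLYYYYYV"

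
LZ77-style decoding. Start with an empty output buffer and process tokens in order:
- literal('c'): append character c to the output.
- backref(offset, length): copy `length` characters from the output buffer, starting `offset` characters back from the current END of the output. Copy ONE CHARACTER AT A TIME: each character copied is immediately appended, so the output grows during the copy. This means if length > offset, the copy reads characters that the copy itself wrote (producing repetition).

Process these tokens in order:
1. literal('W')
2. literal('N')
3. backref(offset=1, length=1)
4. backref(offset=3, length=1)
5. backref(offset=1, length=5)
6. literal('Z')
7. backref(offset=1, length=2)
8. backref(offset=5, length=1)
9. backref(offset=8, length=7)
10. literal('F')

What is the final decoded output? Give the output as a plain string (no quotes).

Token 1: literal('W'). Output: "W"
Token 2: literal('N'). Output: "WN"
Token 3: backref(off=1, len=1). Copied 'N' from pos 1. Output: "WNN"
Token 4: backref(off=3, len=1). Copied 'W' from pos 0. Output: "WNNW"
Token 5: backref(off=1, len=5) (overlapping!). Copied 'WWWWW' from pos 3. Output: "WNNWWWWWW"
Token 6: literal('Z'). Output: "WNNWWWWWWZ"
Token 7: backref(off=1, len=2) (overlapping!). Copied 'ZZ' from pos 9. Output: "WNNWWWWWWZZZ"
Token 8: backref(off=5, len=1). Copied 'W' from pos 7. Output: "WNNWWWWWWZZZW"
Token 9: backref(off=8, len=7). Copied 'WWWWZZZ' from pos 5. Output: "WNNWWWWWWZZZWWWWWZZZ"
Token 10: literal('F'). Output: "WNNWWWWWWZZZWWWWWZZZF"

Answer: WNNWWWWWWZZZWWWWWZZZF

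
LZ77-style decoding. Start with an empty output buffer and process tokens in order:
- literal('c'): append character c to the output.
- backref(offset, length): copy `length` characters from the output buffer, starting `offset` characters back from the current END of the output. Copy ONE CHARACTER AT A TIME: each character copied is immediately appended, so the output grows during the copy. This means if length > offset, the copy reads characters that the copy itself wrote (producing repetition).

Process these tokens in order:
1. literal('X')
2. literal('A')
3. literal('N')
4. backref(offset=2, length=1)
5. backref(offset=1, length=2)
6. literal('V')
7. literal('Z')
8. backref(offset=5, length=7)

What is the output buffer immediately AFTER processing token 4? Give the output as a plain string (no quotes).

Token 1: literal('X'). Output: "X"
Token 2: literal('A'). Output: "XA"
Token 3: literal('N'). Output: "XAN"
Token 4: backref(off=2, len=1). Copied 'A' from pos 1. Output: "XANA"

Answer: XANA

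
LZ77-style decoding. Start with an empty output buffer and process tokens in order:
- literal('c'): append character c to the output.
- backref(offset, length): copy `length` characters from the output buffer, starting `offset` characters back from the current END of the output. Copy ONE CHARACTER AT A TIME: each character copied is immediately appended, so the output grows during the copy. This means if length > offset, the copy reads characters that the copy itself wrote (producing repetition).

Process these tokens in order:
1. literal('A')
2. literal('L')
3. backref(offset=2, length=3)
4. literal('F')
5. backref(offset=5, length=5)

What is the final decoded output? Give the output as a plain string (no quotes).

Token 1: literal('A'). Output: "A"
Token 2: literal('L'). Output: "AL"
Token 3: backref(off=2, len=3) (overlapping!). Copied 'ALA' from pos 0. Output: "ALALA"
Token 4: literal('F'). Output: "ALALAF"
Token 5: backref(off=5, len=5). Copied 'LALAF' from pos 1. Output: "ALALAFLALAF"

Answer: ALALAFLALAF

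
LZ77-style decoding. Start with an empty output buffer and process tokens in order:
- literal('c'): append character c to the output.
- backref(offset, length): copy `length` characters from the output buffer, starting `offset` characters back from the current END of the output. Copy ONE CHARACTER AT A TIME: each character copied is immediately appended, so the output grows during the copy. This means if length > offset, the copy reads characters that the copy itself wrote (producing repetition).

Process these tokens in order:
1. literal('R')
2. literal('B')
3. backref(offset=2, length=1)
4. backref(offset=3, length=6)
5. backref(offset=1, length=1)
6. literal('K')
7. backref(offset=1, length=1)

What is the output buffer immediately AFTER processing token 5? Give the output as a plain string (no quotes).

Token 1: literal('R'). Output: "R"
Token 2: literal('B'). Output: "RB"
Token 3: backref(off=2, len=1). Copied 'R' from pos 0. Output: "RBR"
Token 4: backref(off=3, len=6) (overlapping!). Copied 'RBRRBR' from pos 0. Output: "RBRRBRRBR"
Token 5: backref(off=1, len=1). Copied 'R' from pos 8. Output: "RBRRBRRBRR"

Answer: RBRRBRRBRR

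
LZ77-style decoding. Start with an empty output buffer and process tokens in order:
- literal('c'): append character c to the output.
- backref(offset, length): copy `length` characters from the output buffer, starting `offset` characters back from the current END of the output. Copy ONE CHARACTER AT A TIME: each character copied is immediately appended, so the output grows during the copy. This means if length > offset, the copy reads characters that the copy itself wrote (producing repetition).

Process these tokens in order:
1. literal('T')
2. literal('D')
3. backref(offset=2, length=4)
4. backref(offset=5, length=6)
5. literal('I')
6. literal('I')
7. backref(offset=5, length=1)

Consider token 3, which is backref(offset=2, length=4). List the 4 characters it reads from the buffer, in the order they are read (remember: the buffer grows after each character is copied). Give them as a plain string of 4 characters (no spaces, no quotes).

Token 1: literal('T'). Output: "T"
Token 2: literal('D'). Output: "TD"
Token 3: backref(off=2, len=4). Buffer before: "TD" (len 2)
  byte 1: read out[0]='T', append. Buffer now: "TDT"
  byte 2: read out[1]='D', append. Buffer now: "TDTD"
  byte 3: read out[2]='T', append. Buffer now: "TDTDT"
  byte 4: read out[3]='D', append. Buffer now: "TDTDTD"

Answer: TDTD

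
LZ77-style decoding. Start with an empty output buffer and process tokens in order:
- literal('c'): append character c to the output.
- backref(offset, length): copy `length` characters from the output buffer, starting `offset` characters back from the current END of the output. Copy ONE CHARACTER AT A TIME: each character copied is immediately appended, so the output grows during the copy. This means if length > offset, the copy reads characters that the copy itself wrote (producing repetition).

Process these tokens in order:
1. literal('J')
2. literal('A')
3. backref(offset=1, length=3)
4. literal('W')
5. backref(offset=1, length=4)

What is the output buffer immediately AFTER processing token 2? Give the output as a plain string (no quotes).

Answer: JA

Derivation:
Token 1: literal('J'). Output: "J"
Token 2: literal('A'). Output: "JA"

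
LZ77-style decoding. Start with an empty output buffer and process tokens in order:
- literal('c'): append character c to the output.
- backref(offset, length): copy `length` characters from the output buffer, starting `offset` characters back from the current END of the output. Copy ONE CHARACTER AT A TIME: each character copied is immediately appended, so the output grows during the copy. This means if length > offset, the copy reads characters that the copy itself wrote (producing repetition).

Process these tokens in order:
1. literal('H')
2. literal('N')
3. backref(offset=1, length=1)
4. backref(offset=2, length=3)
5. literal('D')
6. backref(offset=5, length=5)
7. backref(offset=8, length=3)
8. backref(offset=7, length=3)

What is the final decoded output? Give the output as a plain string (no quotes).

Answer: HNNNNNDNNNNDNNDNNN

Derivation:
Token 1: literal('H'). Output: "H"
Token 2: literal('N'). Output: "HN"
Token 3: backref(off=1, len=1). Copied 'N' from pos 1. Output: "HNN"
Token 4: backref(off=2, len=3) (overlapping!). Copied 'NNN' from pos 1. Output: "HNNNNN"
Token 5: literal('D'). Output: "HNNNNND"
Token 6: backref(off=5, len=5). Copied 'NNNND' from pos 2. Output: "HNNNNNDNNNND"
Token 7: backref(off=8, len=3). Copied 'NND' from pos 4. Output: "HNNNNNDNNNNDNND"
Token 8: backref(off=7, len=3). Copied 'NNN' from pos 8. Output: "HNNNNNDNNNNDNNDNNN"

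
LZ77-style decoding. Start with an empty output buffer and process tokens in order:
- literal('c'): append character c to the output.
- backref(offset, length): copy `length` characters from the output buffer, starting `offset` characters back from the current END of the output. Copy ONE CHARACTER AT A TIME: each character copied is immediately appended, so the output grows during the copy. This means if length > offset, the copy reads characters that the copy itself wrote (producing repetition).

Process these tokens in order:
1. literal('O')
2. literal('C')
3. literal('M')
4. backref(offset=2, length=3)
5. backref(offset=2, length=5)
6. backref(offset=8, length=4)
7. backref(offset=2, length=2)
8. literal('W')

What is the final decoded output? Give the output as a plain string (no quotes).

Answer: OCMCMCMCMCMCMCMCMW

Derivation:
Token 1: literal('O'). Output: "O"
Token 2: literal('C'). Output: "OC"
Token 3: literal('M'). Output: "OCM"
Token 4: backref(off=2, len=3) (overlapping!). Copied 'CMC' from pos 1. Output: "OCMCMC"
Token 5: backref(off=2, len=5) (overlapping!). Copied 'MCMCM' from pos 4. Output: "OCMCMCMCMCM"
Token 6: backref(off=8, len=4). Copied 'CMCM' from pos 3. Output: "OCMCMCMCMCMCMCM"
Token 7: backref(off=2, len=2). Copied 'CM' from pos 13. Output: "OCMCMCMCMCMCMCMCM"
Token 8: literal('W'). Output: "OCMCMCMCMCMCMCMCMW"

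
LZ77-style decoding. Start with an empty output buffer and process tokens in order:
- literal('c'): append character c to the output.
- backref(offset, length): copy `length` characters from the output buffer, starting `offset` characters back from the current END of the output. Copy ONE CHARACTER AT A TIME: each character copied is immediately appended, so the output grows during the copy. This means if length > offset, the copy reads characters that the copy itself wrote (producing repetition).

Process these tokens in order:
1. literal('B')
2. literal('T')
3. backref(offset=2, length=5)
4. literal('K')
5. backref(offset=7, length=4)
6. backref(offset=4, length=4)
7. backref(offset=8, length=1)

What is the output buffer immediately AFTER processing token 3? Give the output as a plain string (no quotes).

Token 1: literal('B'). Output: "B"
Token 2: literal('T'). Output: "BT"
Token 3: backref(off=2, len=5) (overlapping!). Copied 'BTBTB' from pos 0. Output: "BTBTBTB"

Answer: BTBTBTB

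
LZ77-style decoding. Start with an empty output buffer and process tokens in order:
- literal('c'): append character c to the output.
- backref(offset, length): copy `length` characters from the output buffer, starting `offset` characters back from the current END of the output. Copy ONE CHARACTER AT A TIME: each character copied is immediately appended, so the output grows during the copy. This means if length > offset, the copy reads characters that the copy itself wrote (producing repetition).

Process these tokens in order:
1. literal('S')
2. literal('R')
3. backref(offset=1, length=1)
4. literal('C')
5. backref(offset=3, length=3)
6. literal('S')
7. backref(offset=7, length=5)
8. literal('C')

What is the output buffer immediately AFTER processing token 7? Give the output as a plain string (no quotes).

Answer: SRRCRRCSRRCRR

Derivation:
Token 1: literal('S'). Output: "S"
Token 2: literal('R'). Output: "SR"
Token 3: backref(off=1, len=1). Copied 'R' from pos 1. Output: "SRR"
Token 4: literal('C'). Output: "SRRC"
Token 5: backref(off=3, len=3). Copied 'RRC' from pos 1. Output: "SRRCRRC"
Token 6: literal('S'). Output: "SRRCRRCS"
Token 7: backref(off=7, len=5). Copied 'RRCRR' from pos 1. Output: "SRRCRRCSRRCRR"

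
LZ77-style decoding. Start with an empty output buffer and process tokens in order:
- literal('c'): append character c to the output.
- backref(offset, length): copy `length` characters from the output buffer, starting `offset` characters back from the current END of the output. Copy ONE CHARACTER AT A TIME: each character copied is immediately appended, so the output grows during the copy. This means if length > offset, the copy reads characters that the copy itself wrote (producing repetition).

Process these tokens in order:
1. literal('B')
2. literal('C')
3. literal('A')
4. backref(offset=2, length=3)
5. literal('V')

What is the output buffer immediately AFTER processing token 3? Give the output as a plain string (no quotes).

Answer: BCA

Derivation:
Token 1: literal('B'). Output: "B"
Token 2: literal('C'). Output: "BC"
Token 3: literal('A'). Output: "BCA"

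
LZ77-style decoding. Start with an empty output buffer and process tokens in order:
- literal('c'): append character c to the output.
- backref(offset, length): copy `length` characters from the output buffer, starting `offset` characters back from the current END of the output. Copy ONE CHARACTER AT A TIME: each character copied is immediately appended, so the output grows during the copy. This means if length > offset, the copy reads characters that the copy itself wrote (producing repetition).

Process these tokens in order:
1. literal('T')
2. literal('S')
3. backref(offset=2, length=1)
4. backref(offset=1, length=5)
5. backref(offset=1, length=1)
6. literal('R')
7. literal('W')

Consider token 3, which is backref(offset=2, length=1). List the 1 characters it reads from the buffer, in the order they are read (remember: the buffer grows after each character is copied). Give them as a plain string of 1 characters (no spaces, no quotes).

Answer: T

Derivation:
Token 1: literal('T'). Output: "T"
Token 2: literal('S'). Output: "TS"
Token 3: backref(off=2, len=1). Buffer before: "TS" (len 2)
  byte 1: read out[0]='T', append. Buffer now: "TST"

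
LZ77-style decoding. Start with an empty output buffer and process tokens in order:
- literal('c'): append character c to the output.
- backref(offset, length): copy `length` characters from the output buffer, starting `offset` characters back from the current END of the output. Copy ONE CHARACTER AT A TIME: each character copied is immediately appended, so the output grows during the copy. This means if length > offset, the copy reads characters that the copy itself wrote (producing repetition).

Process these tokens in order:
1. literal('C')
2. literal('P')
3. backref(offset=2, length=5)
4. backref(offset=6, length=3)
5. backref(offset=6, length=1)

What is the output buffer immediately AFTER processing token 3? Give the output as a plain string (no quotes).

Token 1: literal('C'). Output: "C"
Token 2: literal('P'). Output: "CP"
Token 3: backref(off=2, len=5) (overlapping!). Copied 'CPCPC' from pos 0. Output: "CPCPCPC"

Answer: CPCPCPC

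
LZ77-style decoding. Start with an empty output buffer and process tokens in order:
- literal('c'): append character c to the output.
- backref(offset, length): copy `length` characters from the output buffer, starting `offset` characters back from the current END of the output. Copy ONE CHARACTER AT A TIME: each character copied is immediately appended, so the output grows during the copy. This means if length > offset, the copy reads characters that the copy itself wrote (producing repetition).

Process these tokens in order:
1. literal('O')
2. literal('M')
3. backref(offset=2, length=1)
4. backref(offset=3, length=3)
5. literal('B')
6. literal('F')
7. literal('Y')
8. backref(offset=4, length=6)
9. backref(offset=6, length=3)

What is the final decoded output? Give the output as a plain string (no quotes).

Token 1: literal('O'). Output: "O"
Token 2: literal('M'). Output: "OM"
Token 3: backref(off=2, len=1). Copied 'O' from pos 0. Output: "OMO"
Token 4: backref(off=3, len=3). Copied 'OMO' from pos 0. Output: "OMOOMO"
Token 5: literal('B'). Output: "OMOOMOB"
Token 6: literal('F'). Output: "OMOOMOBF"
Token 7: literal('Y'). Output: "OMOOMOBFY"
Token 8: backref(off=4, len=6) (overlapping!). Copied 'OBFYOB' from pos 5. Output: "OMOOMOBFYOBFYOB"
Token 9: backref(off=6, len=3). Copied 'OBF' from pos 9. Output: "OMOOMOBFYOBFYOBOBF"

Answer: OMOOMOBFYOBFYOBOBF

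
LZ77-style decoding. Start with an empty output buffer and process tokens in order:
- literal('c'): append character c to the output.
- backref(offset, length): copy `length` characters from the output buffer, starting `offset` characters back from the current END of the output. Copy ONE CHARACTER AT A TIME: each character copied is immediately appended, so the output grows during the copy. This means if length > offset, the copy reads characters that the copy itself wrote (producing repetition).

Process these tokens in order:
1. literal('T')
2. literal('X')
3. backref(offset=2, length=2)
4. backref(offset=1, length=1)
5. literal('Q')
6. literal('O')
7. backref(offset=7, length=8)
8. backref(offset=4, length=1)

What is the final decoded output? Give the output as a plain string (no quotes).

Answer: TXTXXQOTXTXXQOTX

Derivation:
Token 1: literal('T'). Output: "T"
Token 2: literal('X'). Output: "TX"
Token 3: backref(off=2, len=2). Copied 'TX' from pos 0. Output: "TXTX"
Token 4: backref(off=1, len=1). Copied 'X' from pos 3. Output: "TXTXX"
Token 5: literal('Q'). Output: "TXTXXQ"
Token 6: literal('O'). Output: "TXTXXQO"
Token 7: backref(off=7, len=8) (overlapping!). Copied 'TXTXXQOT' from pos 0. Output: "TXTXXQOTXTXXQOT"
Token 8: backref(off=4, len=1). Copied 'X' from pos 11. Output: "TXTXXQOTXTXXQOTX"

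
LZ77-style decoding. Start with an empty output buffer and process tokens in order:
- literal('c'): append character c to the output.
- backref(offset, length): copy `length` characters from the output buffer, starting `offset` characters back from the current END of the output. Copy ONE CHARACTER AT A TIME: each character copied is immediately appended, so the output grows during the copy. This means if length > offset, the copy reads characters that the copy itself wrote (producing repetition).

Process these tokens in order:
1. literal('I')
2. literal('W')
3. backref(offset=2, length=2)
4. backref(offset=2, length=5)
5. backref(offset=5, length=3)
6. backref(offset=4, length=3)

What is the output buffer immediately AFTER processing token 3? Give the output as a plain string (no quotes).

Token 1: literal('I'). Output: "I"
Token 2: literal('W'). Output: "IW"
Token 3: backref(off=2, len=2). Copied 'IW' from pos 0. Output: "IWIW"

Answer: IWIW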